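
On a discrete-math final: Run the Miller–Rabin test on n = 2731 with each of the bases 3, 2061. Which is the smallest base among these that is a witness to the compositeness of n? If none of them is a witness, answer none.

none

n − 1 = 2730 = 2^1 · 1365, so s = 1 and d = 1365.
Base 3: x_0 = 3^1365 mod 2731 = 2730. x_0 = 2730 ≡ −1, so 3 is not a witness.
Base 2061: x_0 = 2061^1365 mod 2731 = 1. x_0 = 1, so 2061 is not a witness.
No listed base is a witness for 2731.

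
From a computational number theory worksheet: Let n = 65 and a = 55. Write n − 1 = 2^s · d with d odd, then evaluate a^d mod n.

55

n − 1 = 64 = 2^6 · 1, so s = 6 and d = 1.
55^1 mod 65 = 55.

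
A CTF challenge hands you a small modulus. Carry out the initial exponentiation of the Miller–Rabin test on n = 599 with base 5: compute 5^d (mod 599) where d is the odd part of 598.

1

n − 1 = 598 = 2^1 · 299, so s = 1 and d = 299.
5^299 mod 599 = 1.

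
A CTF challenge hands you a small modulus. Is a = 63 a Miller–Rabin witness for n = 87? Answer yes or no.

n − 1 = 86 = 2^1 · 43, so s = 1 and d = 43.
By repeated squaring, 63^43 ≡ 63 (mod 87).
x_0 = 63^43 mod 87 = 63.
x_0 ∉ {1, 86} and s = 1, so 63 is a Miller–Rabin witness and 87 is composite.

yes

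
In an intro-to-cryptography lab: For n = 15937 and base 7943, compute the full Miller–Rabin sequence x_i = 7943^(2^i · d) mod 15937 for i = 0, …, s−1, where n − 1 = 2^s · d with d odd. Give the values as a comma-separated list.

n − 1 = 15936 = 2^6 · 249, so s = 6 and d = 249.
x_0 = 7943^249 mod 15937 = 14232.
x_1 = 14232^2 mod 15937 = 6491.
x_2 = 6491^2 mod 15937 = 11590.
x_3 = 11590^2 mod 15937 = 11064.
x_4 = 11064^2 mod 15937 = 15936.
x_5 = 15936^2 mod 15937 = 1.

14232, 6491, 11590, 11064, 15936, 1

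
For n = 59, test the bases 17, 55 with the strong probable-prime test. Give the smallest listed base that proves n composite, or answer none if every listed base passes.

none

n − 1 = 58 = 2^1 · 29, so s = 1 and d = 29.
Base 17: x_0 = 17^29 mod 59 = 1. x_0 = 1, so 17 is not a witness.
Base 55: x_0 = 55^29 mod 59 = 58. x_0 = 58 ≡ −1, so 55 is not a witness.
No listed base is a witness for 59.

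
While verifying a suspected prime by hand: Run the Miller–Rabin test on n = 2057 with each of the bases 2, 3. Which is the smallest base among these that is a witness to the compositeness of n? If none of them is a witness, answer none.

2

n − 1 = 2056 = 2^3 · 257, so s = 3 and d = 257.
Base 2: x_0 = 2^257 mod 2057 = 920. x_0 is neither 1 nor 2056, so continue squaring. x_1 = 920^2 mod 2057 = 973. x_2 = 973^2 mod 2057 = 509. Reached i = s−1 = 2 without hitting −1: 2 is a Miller–Rabin witness and 2057 is composite.
Base 3: x_0 = 3^257 mod 2057 = 1703. x_0 is neither 1 nor 2056, so continue squaring. x_1 = 1703^2 mod 2057 = 1896. x_2 = 1896^2 mod 2057 = 1237. Reached i = s−1 = 2 without hitting −1: 3 is a Miller–Rabin witness and 2057 is composite.
The smallest witness among the given bases is 2.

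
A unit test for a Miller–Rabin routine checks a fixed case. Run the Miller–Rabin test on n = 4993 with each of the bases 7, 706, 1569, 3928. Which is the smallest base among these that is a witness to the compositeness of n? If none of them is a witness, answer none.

none

n − 1 = 4992 = 2^7 · 39, so s = 7 and d = 39.
Base 7: x_0 = 7^39 mod 4993 = 3611. x_0 is neither 1 nor 4992, so continue squaring. x_1 = 3611^2 mod 4993 = 2598. x_2 = 2598^2 mod 4993 = 4061. x_3 = 4061^2 mod 4993 = 4835. x_4 = 4835^2 mod 4993 = 4992. x_4 ≡ −1, so 7 is not a witness.
Base 706: x_0 = 706^39 mod 4993 = 3711. x_0 is neither 1 nor 4992, so continue squaring. x_1 = 3711^2 mod 4993 = 827. x_2 = 827^2 mod 4993 = 4881. x_3 = 4881^2 mod 4993 = 2558. x_4 = 2558^2 mod 4993 = 2534. x_5 = 2534^2 mod 4993 = 158. x_6 = 158^2 mod 4993 = 4992. x_6 ≡ −1, so 706 is not a witness.
Base 1569: x_0 = 1569^39 mod 4993 = 74. x_0 is neither 1 nor 4992, so continue squaring. x_1 = 74^2 mod 4993 = 483. x_2 = 483^2 mod 4993 = 3611. x_3 = 3611^2 mod 4993 = 2598. x_4 = 2598^2 mod 4993 = 4061. x_5 = 4061^2 mod 4993 = 4835. x_6 = 4835^2 mod 4993 = 4992. x_6 ≡ −1, so 1569 is not a witness.
Base 3928: x_0 = 3928^39 mod 4993 = 848. x_0 is neither 1 nor 4992, so continue squaring. x_1 = 848^2 mod 4993 = 112. x_2 = 112^2 mod 4993 = 2558. x_3 = 2558^2 mod 4993 = 2534. x_4 = 2534^2 mod 4993 = 158. x_5 = 158^2 mod 4993 = 4992. x_5 ≡ −1, so 3928 is not a witness.
No listed base is a witness for 4993.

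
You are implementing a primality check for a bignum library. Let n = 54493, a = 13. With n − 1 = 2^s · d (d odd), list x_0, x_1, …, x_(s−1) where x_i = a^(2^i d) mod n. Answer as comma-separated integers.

n − 1 = 54492 = 2^2 · 13623, so s = 2 and d = 13623.
x_0 = 13^13623 mod 54493 = 54492.
x_1 = 54492^2 mod 54493 = 1.

54492, 1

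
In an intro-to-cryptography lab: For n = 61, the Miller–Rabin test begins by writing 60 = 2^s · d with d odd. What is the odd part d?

15

Halving: 60 → 30 → 15; 15 is odd.
So 60 = 2^2 · 15.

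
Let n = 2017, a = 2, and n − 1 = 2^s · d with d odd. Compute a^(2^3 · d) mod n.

n − 1 = 2016 = 2^5 · 63, so s = 5 and d = 63.
x_0 = 2^63 mod 2017 = 691.
x_1 = 691^2 mod 2017 = 1469.
x_2 = 1469^2 mod 2017 = 1788.
x_3 = 1788^2 mod 2017 = 2016.

2016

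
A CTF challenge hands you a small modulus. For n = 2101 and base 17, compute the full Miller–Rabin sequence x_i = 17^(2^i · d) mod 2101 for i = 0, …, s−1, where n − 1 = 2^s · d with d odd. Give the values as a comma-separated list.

1462, 727

n − 1 = 2100 = 2^2 · 525, so s = 2 and d = 525.
x_0 = 17^525 mod 2101 = 1462.
x_1 = 1462^2 mod 2101 = 727.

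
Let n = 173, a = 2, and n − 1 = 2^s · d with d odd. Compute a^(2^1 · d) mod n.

n − 1 = 172 = 2^2 · 43, so s = 2 and d = 43.
x_0 = 2^43 mod 173 = 80.
x_1 = 80^2 mod 173 = 172.

172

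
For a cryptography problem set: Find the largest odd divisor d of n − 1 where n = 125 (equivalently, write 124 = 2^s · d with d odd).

31

Halving: 124 → 62 → 31; 31 is odd.
So 124 = 2^2 · 31.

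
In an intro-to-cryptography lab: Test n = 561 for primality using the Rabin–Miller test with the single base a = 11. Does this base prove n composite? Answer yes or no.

n − 1 = 560 = 2^4 · 35, so s = 4 and d = 35.
x_0 = 11^35 mod 561 = 209.
x_0 is neither 1 nor 560, so continue squaring.
x_1 = 209^2 mod 561 = 484.
x_2 = 484^2 mod 561 = 319.
x_3 = 319^2 mod 561 = 220.
Reached i = s−1 = 3 without hitting −1: 11 is a Miller–Rabin witness and 561 is composite.

yes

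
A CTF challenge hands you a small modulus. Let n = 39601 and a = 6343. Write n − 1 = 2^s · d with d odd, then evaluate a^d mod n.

16715

n − 1 = 39600 = 2^4 · 2475, so s = 4 and d = 2475.
6343^2475 mod 39601 = 16715.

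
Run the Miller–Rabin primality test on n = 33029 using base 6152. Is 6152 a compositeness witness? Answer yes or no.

n − 1 = 33028 = 2^2 · 8257, so s = 2 and d = 8257.
Repeated squaring mod 33029: 6152^1 ≡ 6152, 6152^2 ≡ 28899, 6152^4 ≡ 13936, 6152^8 ≡ 1576, 6152^16 ≡ 6601, 6152^32 ≡ 7950, 6152^64 ≡ 18023, 6152^128 ≡ 21343, 6152^256 ≡ 20710, 6152^512 ≡ 22535, 6152^1024 ≡ 5350, 6152^2048 ≡ 19386, 6152^4096 ≡ 13034, 6152^8192 ≡ 17009.
8257 = 8192 + 64 + 1, so 6152^8257 ≡ 17009·18023·6152 ≡ 22105 (mod 33029).
x_0 = 6152^8257 mod 33029 = 22105.
x_0 is neither 1 nor 33028, so continue squaring.
x_1 = 22105^2 mod 33029 = 33028.
x_1 ≡ −1, so 6152 is not a witness.

no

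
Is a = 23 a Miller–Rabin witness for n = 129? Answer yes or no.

yes

n − 1 = 128 = 2^7 · 1, so s = 7 and d = 1.
x_0 = 23^1 mod 129 = 23.
x_0 is neither 1 nor 128, so continue squaring.
x_1 = 23^2 mod 129 = 13.
x_2 = 13^2 mod 129 = 40.
x_3 = 40^2 mod 129 = 52.
x_4 = 52^2 mod 129 = 124.
x_5 = 124^2 mod 129 = 25.
x_6 = 25^2 mod 129 = 109.
Reached i = s−1 = 6 without hitting −1: 23 is a Miller–Rabin witness and 129 is composite.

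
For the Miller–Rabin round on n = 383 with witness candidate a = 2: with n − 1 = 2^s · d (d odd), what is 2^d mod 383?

1

n − 1 = 382 = 2^1 · 191, so s = 1 and d = 191.
Repeated squaring mod 383: 2^1 ≡ 2, 2^2 ≡ 4, 2^4 ≡ 16, 2^8 ≡ 256, 2^16 ≡ 43, 2^32 ≡ 317, 2^64 ≡ 143, 2^128 ≡ 150.
191 = 128 + 32 + 16 + 8 + 4 + 2 + 1, so 2^191 ≡ 150·317·43·256·16·4·2 ≡ 1 (mod 383).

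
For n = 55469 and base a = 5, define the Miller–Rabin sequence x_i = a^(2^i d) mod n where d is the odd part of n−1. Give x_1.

1

n − 1 = 55468 = 2^2 · 13867, so s = 2 and d = 13867.
x_0 = 5^13867 mod 55469 = 1.
x_1 = 1^2 mod 55469 = 1.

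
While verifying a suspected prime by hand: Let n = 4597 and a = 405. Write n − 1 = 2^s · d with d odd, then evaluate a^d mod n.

2129

n − 1 = 4596 = 2^2 · 1149, so s = 2 and d = 1149.
Repeated squaring mod 4597: 405^1 ≡ 405, 405^2 ≡ 3130, 405^4 ≡ 693, 405^8 ≡ 2161, 405^16 ≡ 3966, 405^32 ≡ 2819, 405^64 ≡ 3145, 405^128 ≡ 2878, 405^256 ≡ 3687, 405^512 ≡ 640, 405^1024 ≡ 467.
1149 = 1024 + 64 + 32 + 16 + 8 + 4 + 1, so 405^1149 ≡ 467·3145·2819·3966·2161·693·405 ≡ 2129 (mod 4597).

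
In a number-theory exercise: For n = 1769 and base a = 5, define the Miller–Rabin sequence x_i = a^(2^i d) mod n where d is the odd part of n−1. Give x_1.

1358

n − 1 = 1768 = 2^3 · 221, so s = 3 and d = 221.
x_0 = 5^221 mod 1769 = 187.
x_1 = 187^2 mod 1769 = 1358.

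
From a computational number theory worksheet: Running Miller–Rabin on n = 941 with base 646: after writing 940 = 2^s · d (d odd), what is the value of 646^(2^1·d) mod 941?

940

n − 1 = 940 = 2^2 · 235, so s = 2 and d = 235.
x_0 = 646^235 mod 941 = 844.
x_1 = 844^2 mod 941 = 940.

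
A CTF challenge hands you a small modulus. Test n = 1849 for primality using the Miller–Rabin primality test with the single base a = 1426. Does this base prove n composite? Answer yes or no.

no

n − 1 = 1848 = 2^3 · 231, so s = 3 and d = 231.
x_0 = 1426^231 mod 1849 = 1848.
x_0 = 1848 ≡ −1, so 1426 is not a witness.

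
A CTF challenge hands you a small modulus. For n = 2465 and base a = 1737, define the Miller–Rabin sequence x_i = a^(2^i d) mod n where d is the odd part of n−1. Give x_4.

n − 1 = 2464 = 2^5 · 77, so s = 5 and d = 77.
x_0 = 1737^77 mod 2465 = 12.
x_1 = 12^2 mod 2465 = 144.
x_2 = 144^2 mod 2465 = 1016.
x_3 = 1016^2 mod 2465 = 1886.
x_4 = 1886^2 mod 2465 = 1.

1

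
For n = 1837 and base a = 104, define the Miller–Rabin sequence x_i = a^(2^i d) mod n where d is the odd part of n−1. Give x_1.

n − 1 = 1836 = 2^2 · 459, so s = 2 and d = 459.
x_0 = 104^459 mod 1837 = 1076.
x_1 = 1076^2 mod 1837 = 466.

466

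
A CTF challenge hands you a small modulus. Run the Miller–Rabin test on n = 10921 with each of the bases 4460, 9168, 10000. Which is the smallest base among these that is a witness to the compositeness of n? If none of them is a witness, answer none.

n − 1 = 10920 = 2^3 · 1365, so s = 3 and d = 1365.
Base 4460: x_0 = 4460^1365 mod 10921 = 10920. x_0 = 10920 ≡ −1, so 4460 is not a witness.
Base 9168: x_0 = 9168^1365 mod 10921 = 2340. x_0 is neither 1 nor 10920, so continue squaring. x_1 = 2340^2 mod 10921 = 4179. x_2 = 4179^2 mod 10921 = 1362. Reached i = s−1 = 2 without hitting −1: 9168 is a Miller–Rabin witness and 10921 is composite.
Base 10000: x_0 = 10000^1365 mod 10921 = 4111. x_0 is neither 1 nor 10920, so continue squaring. x_1 = 4111^2 mod 10921 = 5534. x_2 = 5534^2 mod 10921 = 2672. Reached i = s−1 = 2 without hitting −1: 10000 is a Miller–Rabin witness and 10921 is composite.
The smallest witness among the given bases is 9168.

9168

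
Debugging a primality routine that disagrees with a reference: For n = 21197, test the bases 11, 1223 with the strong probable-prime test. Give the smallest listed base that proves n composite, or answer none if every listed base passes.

n − 1 = 21196 = 2^2 · 5299, so s = 2 and d = 5299.
Base 11: x_0 = 11^5299 mod 21197 = 11506. x_0 is neither 1 nor 21196, so continue squaring. x_1 = 11506^2 mod 21197 = 12771. Reached i = s−1 = 1 without hitting −1: 11 is a Miller–Rabin witness and 21197 is composite.
Base 1223: x_0 = 1223^5299 mod 21197 = 11281. x_0 is neither 1 nor 21196, so continue squaring. x_1 = 11281^2 mod 21197 = 15370. Reached i = s−1 = 1 without hitting −1: 1223 is a Miller–Rabin witness and 21197 is composite.
The smallest witness among the given bases is 11.

11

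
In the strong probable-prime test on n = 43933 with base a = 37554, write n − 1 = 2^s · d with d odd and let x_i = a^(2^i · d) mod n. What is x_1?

n − 1 = 43932 = 2^2 · 10983, so s = 2 and d = 10983.
x_0 = 37554^10983 mod 43933 = 25764.
x_1 = 25764^2 mod 43933 = 43932.

43932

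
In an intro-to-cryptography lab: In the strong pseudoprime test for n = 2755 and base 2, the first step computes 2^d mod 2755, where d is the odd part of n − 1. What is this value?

322

n − 1 = 2754 = 2^1 · 1377, so s = 1 and d = 1377.
By repeated squaring, 2^1377 ≡ 322 (mod 2755).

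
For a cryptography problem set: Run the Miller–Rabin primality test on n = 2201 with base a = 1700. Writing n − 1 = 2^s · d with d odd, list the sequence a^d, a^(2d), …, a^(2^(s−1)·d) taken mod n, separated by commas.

n − 1 = 2200 = 2^3 · 275, so s = 3 and d = 275.
x_0 = 1700^275 mod 2201 = 1091.
x_1 = 1091^2 mod 2201 = 1741.
x_2 = 1741^2 mod 2201 = 304.

1091, 1741, 304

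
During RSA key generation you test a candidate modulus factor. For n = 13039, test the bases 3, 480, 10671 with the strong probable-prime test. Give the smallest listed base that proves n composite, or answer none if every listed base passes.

n − 1 = 13038 = 2^1 · 6519, so s = 1 and d = 6519.
Base 3: x_0 = 3^6519 mod 13039 = 4057. x_0 ∉ {1, 13038} and s = 1, so 3 is a Miller–Rabin witness and 13039 is composite.
Base 480: x_0 = 480^6519 mod 13039 = 6473. x_0 ∉ {1, 13038} and s = 1, so 480 is a Miller–Rabin witness and 13039 is composite.
Base 10671: x_0 = 10671^6519 mod 13039 = 3203. x_0 ∉ {1, 13038} and s = 1, so 10671 is a Miller–Rabin witness and 13039 is composite.
The smallest witness among the given bases is 3.

3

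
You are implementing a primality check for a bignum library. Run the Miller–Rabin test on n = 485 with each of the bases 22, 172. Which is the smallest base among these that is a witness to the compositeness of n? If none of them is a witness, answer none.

none

n − 1 = 484 = 2^2 · 121, so s = 2 and d = 121.
Base 22: x_0 = 22^121 mod 485 = 22. x_0 is neither 1 nor 484, so continue squaring. x_1 = 22^2 mod 485 = 484. x_1 ≡ −1, so 22 is not a witness.
Base 172: x_0 = 172^121 mod 485 = 172. x_0 is neither 1 nor 484, so continue squaring. x_1 = 172^2 mod 485 = 484. x_1 ≡ −1, so 172 is not a witness.
No listed base is a witness for 485.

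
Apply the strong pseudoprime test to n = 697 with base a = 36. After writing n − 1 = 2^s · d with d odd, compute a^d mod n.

349

n − 1 = 696 = 2^3 · 87, so s = 3 and d = 87.
Repeated squaring mod 697: 36^1 ≡ 36, 36^2 ≡ 599, 36^4 ≡ 543, 36^8 ≡ 18, 36^16 ≡ 324, 36^32 ≡ 426, 36^64 ≡ 256.
87 = 64 + 16 + 4 + 2 + 1, so 36^87 ≡ 256·324·543·599·36 ≡ 349 (mod 697).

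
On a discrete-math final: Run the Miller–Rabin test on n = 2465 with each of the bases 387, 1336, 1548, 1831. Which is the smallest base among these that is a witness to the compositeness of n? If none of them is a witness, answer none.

1336

n − 1 = 2464 = 2^5 · 77, so s = 5 and d = 77.
Base 387: x_0 = 387^77 mod 2465 = 302. x_0 is neither 1 nor 2464, so continue squaring. x_1 = 302^2 mod 2465 = 2464. x_1 ≡ −1, so 387 is not a witness.
Base 1336: x_0 = 1336^77 mod 2465 = 2221. x_0 is neither 1 nor 2464, so continue squaring. x_1 = 2221^2 mod 2465 = 376. x_2 = 376^2 mod 2465 = 871. x_3 = 871^2 mod 2465 = 1886. x_4 = 1886^2 mod 2465 = 1. x_4 = 1 but x_3 ≠ ±1, a nontrivial square root of 1 — 1336 is a witness and 2465 is composite.
Base 1548: x_0 = 1548^77 mod 2465 = 1293. x_0 is neither 1 nor 2464, so continue squaring. x_1 = 1293^2 mod 2465 = 579. x_2 = 579^2 mod 2465 = 1. x_2 = 1 but x_1 ≠ ±1, a nontrivial square root of 1 — 1548 is a witness and 2465 is composite.
Base 1831: x_0 = 1831^77 mod 2465 = 1391. x_0 is neither 1 nor 2464, so continue squaring. x_1 = 1391^2 mod 2465 = 2321. x_2 = 2321^2 mod 2465 = 1016. x_3 = 1016^2 mod 2465 = 1886. x_4 = 1886^2 mod 2465 = 1. x_4 = 1 but x_3 ≠ ±1, a nontrivial square root of 1 — 1831 is a witness and 2465 is composite.
The smallest witness among the given bases is 1336.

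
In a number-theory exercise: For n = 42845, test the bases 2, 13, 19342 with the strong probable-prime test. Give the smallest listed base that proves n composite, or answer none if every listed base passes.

2

n − 1 = 42844 = 2^2 · 10711, so s = 2 and d = 10711.
Base 2: x_0 = 2^10711 mod 42845 = 42638. x_0 is neither 1 nor 42844, so continue squaring. x_1 = 42638^2 mod 42845 = 4. Reached i = s−1 = 1 without hitting −1: 2 is a Miller–Rabin witness and 42845 is composite.
Base 13: x_0 = 13^10711 mod 42845 = 23212. x_0 is neither 1 nor 42844, so continue squaring. x_1 = 23212^2 mod 42845 = 21069. Reached i = s−1 = 1 without hitting −1: 13 is a Miller–Rabin witness and 42845 is composite.
Base 19342: x_0 = 19342^10711 mod 42845 = 10773. x_0 is neither 1 nor 42844, so continue squaring. x_1 = 10773^2 mod 42845 = 33269. Reached i = s−1 = 1 without hitting −1: 19342 is a Miller–Rabin witness and 42845 is composite.
The smallest witness among the given bases is 2.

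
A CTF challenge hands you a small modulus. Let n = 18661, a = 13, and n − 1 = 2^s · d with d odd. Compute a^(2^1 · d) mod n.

18660

n − 1 = 18660 = 2^2 · 4665, so s = 2 and d = 4665.
x_0 = 13^4665 mod 18661 = 3224.
x_1 = 3224^2 mod 18661 = 18660.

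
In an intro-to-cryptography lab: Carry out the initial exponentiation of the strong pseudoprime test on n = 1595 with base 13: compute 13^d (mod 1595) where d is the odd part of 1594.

183

n − 1 = 1594 = 2^1 · 797, so s = 1 and d = 797.
13^797 mod 1595 = 183.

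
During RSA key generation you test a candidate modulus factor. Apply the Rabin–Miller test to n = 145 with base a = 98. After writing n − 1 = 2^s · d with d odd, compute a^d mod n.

n − 1 = 144 = 2^4 · 9, so s = 4 and d = 9.
Repeated squaring mod 145: 98^1 ≡ 98, 98^2 ≡ 34, 98^4 ≡ 141, 98^8 ≡ 16.
9 = 8 + 1, so 98^9 ≡ 16·98 ≡ 118 (mod 145).

118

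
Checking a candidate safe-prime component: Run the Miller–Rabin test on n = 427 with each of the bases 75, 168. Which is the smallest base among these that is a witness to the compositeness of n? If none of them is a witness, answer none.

168

n − 1 = 426 = 2^1 · 213, so s = 1 and d = 213.
Base 75: x_0 = 75^213 mod 427 = 426. x_0 = 426 ≡ −1, so 75 is not a witness.
Base 168: x_0 = 168^213 mod 427 = 224. x_0 ∉ {1, 426} and s = 1, so 168 is a Miller–Rabin witness and 427 is composite.
The smallest witness among the given bases is 168.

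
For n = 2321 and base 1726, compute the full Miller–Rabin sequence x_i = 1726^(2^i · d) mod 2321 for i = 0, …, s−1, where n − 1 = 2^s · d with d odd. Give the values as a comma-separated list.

n − 1 = 2320 = 2^4 · 145, so s = 4 and d = 145.
x_0 = 1726^145 mod 2321 = 32.
x_1 = 32^2 mod 2321 = 1024.
x_2 = 1024^2 mod 2321 = 1805.
x_3 = 1805^2 mod 2321 = 1662.

32, 1024, 1805, 1662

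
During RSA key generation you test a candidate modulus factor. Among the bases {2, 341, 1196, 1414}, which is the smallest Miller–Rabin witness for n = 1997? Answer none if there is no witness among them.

none

n − 1 = 1996 = 2^2 · 499, so s = 2 and d = 499.
Base 2: x_0 = 2^499 mod 1997 = 1585. x_0 is neither 1 nor 1996, so continue squaring. x_1 = 1585^2 mod 1997 = 1996. x_1 ≡ −1, so 2 is not a witness.
Base 341: x_0 = 341^499 mod 1997 = 1. x_0 = 1, so 341 is not a witness.
Base 1196: x_0 = 1196^499 mod 1997 = 1996. x_0 = 1996 ≡ −1, so 1196 is not a witness.
Base 1414: x_0 = 1414^499 mod 1997 = 412. x_0 is neither 1 nor 1996, so continue squaring. x_1 = 412^2 mod 1997 = 1996. x_1 ≡ −1, so 1414 is not a witness.
No listed base is a witness for 1997.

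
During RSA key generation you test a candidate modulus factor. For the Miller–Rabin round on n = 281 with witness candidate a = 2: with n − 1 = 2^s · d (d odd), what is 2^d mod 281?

280

n − 1 = 280 = 2^3 · 35, so s = 3 and d = 35.
2^35 mod 281 = 280.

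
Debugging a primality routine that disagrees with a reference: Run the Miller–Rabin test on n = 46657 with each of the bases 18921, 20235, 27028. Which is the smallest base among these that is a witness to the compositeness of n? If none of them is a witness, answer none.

20235

n − 1 = 46656 = 2^6 · 729, so s = 6 and d = 729.
Base 18921: x_0 = 18921^729 mod 46657 = 41397. x_0 is neither 1 nor 46656, so continue squaring. x_1 = 41397^2 mod 46657 = 46656. x_1 ≡ −1, so 18921 is not a witness.
Base 20235: x_0 = 20235^729 mod 46657 = 40997. x_0 is neither 1 nor 46656, so continue squaring. x_1 = 40997^2 mod 46657 = 28898. x_2 = 28898^2 mod 46657 = 27418. x_3 = 27418^2 mod 46657 = 9140. x_4 = 9140^2 mod 46657 = 23570. x_5 = 23570^2 mod 46657 = 1. x_5 = 1 but x_4 ≠ ±1, a nontrivial square root of 1 — 20235 is a witness and 46657 is composite.
Base 27028: x_0 = 27028^729 mod 46657 = 36180. x_0 is neither 1 nor 46656, so continue squaring. x_1 = 36180^2 mod 46657 = 30265. x_2 = 30265^2 mod 46657 = 1. x_2 = 1 but x_1 ≠ ±1, a nontrivial square root of 1 — 27028 is a witness and 46657 is composite.
The smallest witness among the given bases is 20235.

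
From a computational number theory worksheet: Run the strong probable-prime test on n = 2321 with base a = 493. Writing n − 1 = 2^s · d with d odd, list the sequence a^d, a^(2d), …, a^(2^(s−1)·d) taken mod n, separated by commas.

n − 1 = 2320 = 2^4 · 145, so s = 4 and d = 145.
x_0 = 493^145 mod 2321 = 1.
x_1 = 1^2 mod 2321 = 1.
x_2 = 1^2 mod 2321 = 1.
x_3 = 1^2 mod 2321 = 1.

1, 1, 1, 1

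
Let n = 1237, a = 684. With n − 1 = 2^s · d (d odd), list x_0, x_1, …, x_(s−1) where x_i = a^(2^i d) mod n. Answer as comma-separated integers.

546, 1236

n − 1 = 1236 = 2^2 · 309, so s = 2 and d = 309.
x_0 = 684^309 mod 1237 = 546.
x_1 = 546^2 mod 1237 = 1236.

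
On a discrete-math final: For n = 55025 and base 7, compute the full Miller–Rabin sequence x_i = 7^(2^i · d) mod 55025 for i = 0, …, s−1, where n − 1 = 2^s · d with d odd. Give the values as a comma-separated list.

n − 1 = 55024 = 2^4 · 3439, so s = 4 and d = 3439.
x_0 = 7^3439 mod 55025 = 32068.
x_1 = 32068^2 mod 55025 = 49424.
x_2 = 49424^2 mod 55025 = 6951.
x_3 = 6951^2 mod 55025 = 4451.

32068, 49424, 6951, 4451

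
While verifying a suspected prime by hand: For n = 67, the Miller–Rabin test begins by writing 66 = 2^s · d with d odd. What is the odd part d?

Halving: 66 → 33; 33 is odd.
So 66 = 2^1 · 33.

33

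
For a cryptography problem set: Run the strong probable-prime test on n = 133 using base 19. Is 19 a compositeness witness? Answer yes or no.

yes

n − 1 = 132 = 2^2 · 33, so s = 2 and d = 33.
By repeated squaring, 19^33 ≡ 76 (mod 133).
x_0 = 19^33 mod 133 = 76.
x_0 is neither 1 nor 132, so continue squaring.
x_1 = 76^2 mod 133 = 57.
Reached i = s−1 = 1 without hitting −1: 19 is a Miller–Rabin witness and 133 is composite.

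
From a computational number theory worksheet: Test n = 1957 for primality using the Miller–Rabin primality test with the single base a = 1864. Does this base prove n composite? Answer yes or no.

n − 1 = 1956 = 2^2 · 489, so s = 2 and d = 489.
x_0 = 1864^489 mod 1957 = 1110.
x_0 is neither 1 nor 1956, so continue squaring.
x_1 = 1110^2 mod 1957 = 1147.
Reached i = s−1 = 1 without hitting −1: 1864 is a Miller–Rabin witness and 1957 is composite.

yes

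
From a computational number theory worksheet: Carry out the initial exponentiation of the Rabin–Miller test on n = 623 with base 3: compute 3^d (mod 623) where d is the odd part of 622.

n − 1 = 622 = 2^1 · 311, so s = 1 and d = 311.
3^311 mod 623 = 418.

418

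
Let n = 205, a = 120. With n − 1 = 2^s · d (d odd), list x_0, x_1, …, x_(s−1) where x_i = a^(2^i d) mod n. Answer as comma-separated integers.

n − 1 = 204 = 2^2 · 51, so s = 2 and d = 51.
x_0 = 120^51 mod 205 = 55.
x_1 = 55^2 mod 205 = 155.

55, 155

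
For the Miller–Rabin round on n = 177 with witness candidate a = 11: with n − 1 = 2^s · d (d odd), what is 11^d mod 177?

77

n − 1 = 176 = 2^4 · 11, so s = 4 and d = 11.
11^11 mod 177 = 77.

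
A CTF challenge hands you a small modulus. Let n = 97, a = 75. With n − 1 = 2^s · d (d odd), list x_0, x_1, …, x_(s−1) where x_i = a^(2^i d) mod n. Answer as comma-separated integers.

n − 1 = 96 = 2^5 · 3, so s = 5 and d = 3.
x_0 = 75^3 mod 97 = 22.
x_1 = 22^2 mod 97 = 96.
x_2 = 96^2 mod 97 = 1.
x_3 = 1^2 mod 97 = 1.
x_4 = 1^2 mod 97 = 1.

22, 96, 1, 1, 1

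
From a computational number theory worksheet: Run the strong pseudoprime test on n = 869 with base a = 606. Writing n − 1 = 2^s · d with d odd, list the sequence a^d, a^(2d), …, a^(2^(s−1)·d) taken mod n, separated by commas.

n − 1 = 868 = 2^2 · 217, so s = 2 and d = 217.
x_0 = 606^217 mod 869 = 364.
x_1 = 364^2 mod 869 = 408.

364, 408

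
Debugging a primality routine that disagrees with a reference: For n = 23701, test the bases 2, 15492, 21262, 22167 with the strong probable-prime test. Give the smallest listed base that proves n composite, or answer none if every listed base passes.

n − 1 = 23700 = 2^2 · 5925, so s = 2 and d = 5925.
Base 2: x_0 = 2^5925 mod 23701 = 17226. x_0 is neither 1 nor 23700, so continue squaring. x_1 = 17226^2 mod 23701 = 22257. Reached i = s−1 = 1 without hitting −1: 2 is a Miller–Rabin witness and 23701 is composite.
Base 15492: x_0 = 15492^5925 mod 23701 = 2605. x_0 is neither 1 nor 23700, so continue squaring. x_1 = 2605^2 mod 23701 = 7539. Reached i = s−1 = 1 without hitting −1: 15492 is a Miller–Rabin witness and 23701 is composite.
Base 21262: x_0 = 21262^5925 mod 23701 = 20981. x_0 is neither 1 nor 23700, so continue squaring. x_1 = 20981^2 mod 23701 = 3688. Reached i = s−1 = 1 without hitting −1: 21262 is a Miller–Rabin witness and 23701 is composite.
Base 22167: x_0 = 22167^5925 mod 23701 = 7241. x_0 is neither 1 nor 23700, so continue squaring. x_1 = 7241^2 mod 23701 = 5469. Reached i = s−1 = 1 without hitting −1: 22167 is a Miller–Rabin witness and 23701 is composite.
The smallest witness among the given bases is 2.

2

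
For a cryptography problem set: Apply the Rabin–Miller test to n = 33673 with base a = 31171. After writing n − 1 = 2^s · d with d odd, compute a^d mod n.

n − 1 = 33672 = 2^3 · 4209, so s = 3 and d = 4209.
Repeated squaring mod 33673: 31171^1 ≡ 31171, 31171^2 ≡ 30499, 31171^4 ≡ 6049, 31171^8 ≡ 21523, 31171^16 ≡ 68, 31171^32 ≡ 4624, 31171^64 ≡ 32694, 31171^128 ≡ 15597, 31171^256 ≡ 12657, 31171^512 ≡ 17188, 31171^1024 ≡ 14115, 31171^2048 ≡ 23757, 31171^4096 ≡ 1896.
4209 = 4096 + 64 + 32 + 16 + 1, so 31171^4209 ≡ 1896·32694·4624·68·31171 ≡ 27009 (mod 33673).

27009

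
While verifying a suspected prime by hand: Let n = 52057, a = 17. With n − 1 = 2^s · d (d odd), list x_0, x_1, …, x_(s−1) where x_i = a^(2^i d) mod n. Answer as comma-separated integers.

n − 1 = 52056 = 2^3 · 6507, so s = 3 and d = 6507.
x_0 = 17^6507 mod 52057 = 18408.
x_1 = 18408^2 mod 52057 = 15451.
x_2 = 15451^2 mod 52057 = 52056.

18408, 15451, 52056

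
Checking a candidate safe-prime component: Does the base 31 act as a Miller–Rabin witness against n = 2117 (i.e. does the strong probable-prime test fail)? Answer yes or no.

yes

n − 1 = 2116 = 2^2 · 529, so s = 2 and d = 529.
Repeated squaring mod 2117: 31^1 ≡ 31, 31^2 ≡ 961, 31^4 ≡ 509, 31^8 ≡ 807, 31^16 ≡ 1330, 31^32 ≡ 1205, 31^64 ≡ 1880, 31^128 ≡ 1127, 31^256 ≡ 2046, 31^512 ≡ 807.
529 = 512 + 16 + 1, so 31^529 ≡ 807·1330·31 ≡ 1838 (mod 2117).
x_0 = 31^529 mod 2117 = 1838.
x_0 is neither 1 nor 2116, so continue squaring.
x_1 = 1838^2 mod 2117 = 1629.
Reached i = s−1 = 1 without hitting −1: 31 is a Miller–Rabin witness and 2117 is composite.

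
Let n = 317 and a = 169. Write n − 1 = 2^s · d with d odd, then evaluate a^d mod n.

316

n − 1 = 316 = 2^2 · 79, so s = 2 and d = 79.
Repeated squaring mod 317: 169^1 ≡ 169, 169^2 ≡ 31, 169^4 ≡ 10, 169^8 ≡ 100, 169^16 ≡ 173, 169^32 ≡ 131, 169^64 ≡ 43.
79 = 64 + 8 + 4 + 2 + 1, so 169^79 ≡ 43·100·10·31·169 ≡ 316 (mod 317).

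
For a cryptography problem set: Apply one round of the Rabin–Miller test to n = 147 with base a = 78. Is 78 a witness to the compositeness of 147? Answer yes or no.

yes

n − 1 = 146 = 2^1 · 73, so s = 1 and d = 73.
Repeated squaring mod 147: 78^1 ≡ 78, 78^2 ≡ 57, 78^4 ≡ 15, 78^8 ≡ 78, 78^16 ≡ 57, 78^32 ≡ 15, 78^64 ≡ 78.
73 = 64 + 8 + 1, so 78^73 ≡ 78·78·78 ≡ 36 (mod 147).
x_0 = 78^73 mod 147 = 36.
x_0 ∉ {1, 146} and s = 1, so 78 is a Miller–Rabin witness and 147 is composite.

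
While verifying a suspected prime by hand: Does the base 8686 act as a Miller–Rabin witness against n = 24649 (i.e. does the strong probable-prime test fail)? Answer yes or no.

yes

n − 1 = 24648 = 2^3 · 3081, so s = 3 and d = 3081.
x_0 = 8686^3081 mod 24649 = 14757.
x_0 is neither 1 nor 24648, so continue squaring.
x_1 = 14757^2 mod 24649 = 19783.
x_2 = 19783^2 mod 24649 = 14916.
Reached i = s−1 = 2 without hitting −1: 8686 is a Miller–Rabin witness and 24649 is composite.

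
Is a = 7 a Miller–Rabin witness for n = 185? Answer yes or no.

yes

n − 1 = 184 = 2^3 · 23, so s = 3 and d = 23.
x_0 = 7^23 mod 185 = 83.
x_0 is neither 1 nor 184, so continue squaring.
x_1 = 83^2 mod 185 = 44.
x_2 = 44^2 mod 185 = 86.
Reached i = s−1 = 2 without hitting −1: 7 is a Miller–Rabin witness and 185 is composite.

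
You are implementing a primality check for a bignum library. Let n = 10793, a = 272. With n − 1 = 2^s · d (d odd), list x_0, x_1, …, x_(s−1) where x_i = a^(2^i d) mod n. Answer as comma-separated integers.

1356, 3926, 1072

n − 1 = 10792 = 2^3 · 1349, so s = 3 and d = 1349.
x_0 = 272^1349 mod 10793 = 1356.
x_1 = 1356^2 mod 10793 = 3926.
x_2 = 3926^2 mod 10793 = 1072.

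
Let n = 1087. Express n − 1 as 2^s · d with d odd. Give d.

Halving: 1086 → 543; 543 is odd.
So 1086 = 2^1 · 543.

543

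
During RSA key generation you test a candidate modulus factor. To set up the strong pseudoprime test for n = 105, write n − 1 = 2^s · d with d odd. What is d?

13

Halving: 104 → 52 → 26 → 13; 13 is odd.
So 104 = 2^3 · 13.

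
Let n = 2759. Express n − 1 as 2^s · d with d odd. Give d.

Halving: 2758 → 1379; 1379 is odd.
So 2758 = 2^1 · 1379.

1379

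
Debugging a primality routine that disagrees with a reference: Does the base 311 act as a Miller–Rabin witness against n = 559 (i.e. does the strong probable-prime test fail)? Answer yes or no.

n − 1 = 558 = 2^1 · 279, so s = 1 and d = 279.
x_0 = 311^279 mod 559 = 207.
x_0 ∉ {1, 558} and s = 1, so 311 is a Miller–Rabin witness and 559 is composite.

yes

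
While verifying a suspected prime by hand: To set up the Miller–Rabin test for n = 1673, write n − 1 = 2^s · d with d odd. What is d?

209

Halving: 1672 → 836 → 418 → 209; 209 is odd.
So 1672 = 2^3 · 209.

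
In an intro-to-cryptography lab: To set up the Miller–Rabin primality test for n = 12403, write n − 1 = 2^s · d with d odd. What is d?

6201

Halving: 12402 → 6201; 6201 is odd.
So 12402 = 2^1 · 6201.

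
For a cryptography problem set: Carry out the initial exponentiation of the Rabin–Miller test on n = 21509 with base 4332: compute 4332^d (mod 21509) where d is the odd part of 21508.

n − 1 = 21508 = 2^2 · 5377, so s = 2 and d = 5377.
Repeated squaring mod 21509: 4332^1 ≡ 4332, 4332^2 ≡ 10376, 4332^4 ≡ 8831, 4332^8 ≡ 16436, 4332^16 ≡ 10565, 4332^32 ≡ 9024, 4332^64 ≡ 21011, 4332^128 ≡ 11405, 4332^256 ≡ 9102, 4332^512 ≡ 15245, 4332^1024 ≡ 5280, 4332^2048 ≡ 2736, 4332^4096 ≡ 564.
5377 = 4096 + 1024 + 256 + 1, so 4332^5377 ≡ 564·5280·9102·4332 ≡ 20675 (mod 21509).

20675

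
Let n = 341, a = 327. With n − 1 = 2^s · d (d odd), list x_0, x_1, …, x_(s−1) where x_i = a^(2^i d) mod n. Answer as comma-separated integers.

285, 67

n − 1 = 340 = 2^2 · 85, so s = 2 and d = 85.
x_0 = 327^85 mod 341 = 285.
x_1 = 285^2 mod 341 = 67.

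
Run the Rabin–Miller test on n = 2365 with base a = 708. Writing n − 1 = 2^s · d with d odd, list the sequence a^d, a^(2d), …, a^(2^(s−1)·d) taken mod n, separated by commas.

862, 434

n − 1 = 2364 = 2^2 · 591, so s = 2 and d = 591.
x_0 = 708^591 mod 2365 = 862.
x_1 = 862^2 mod 2365 = 434.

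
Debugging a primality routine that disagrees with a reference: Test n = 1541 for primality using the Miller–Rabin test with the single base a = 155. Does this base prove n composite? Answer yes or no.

n − 1 = 1540 = 2^2 · 385, so s = 2 and d = 385.
x_0 = 155^385 mod 1541 = 1034.
x_0 is neither 1 nor 1540, so continue squaring.
x_1 = 1034^2 mod 1541 = 1243.
Reached i = s−1 = 1 without hitting −1: 155 is a Miller–Rabin witness and 1541 is composite.

yes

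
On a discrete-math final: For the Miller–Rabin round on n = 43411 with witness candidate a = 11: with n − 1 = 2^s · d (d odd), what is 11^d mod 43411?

n − 1 = 43410 = 2^1 · 21705, so s = 1 and d = 21705.
Repeated squaring mod 43411: 11^1 ≡ 11, 11^2 ≡ 121, 11^4 ≡ 14641, 11^8 ≡ 38774, 11^16 ≡ 13324, 11^32 ≡ 21397, 11^64 ≡ 19203, 11^128 ≡ 22175, 11^256 ≡ 14228, 11^512 ≡ 10491, 11^1024 ≡ 14196, 11^2048 ≡ 12554, 11^4096 ≡ 20986, 11^8192 ≡ 7601, 11^16384 ≡ 38571.
21705 = 16384 + 4096 + 1024 + 128 + 64 + 8 + 1, so 11^21705 ≡ 38571·20986·14196·22175·19203·38774·11 ≡ 43410 (mod 43411).

43410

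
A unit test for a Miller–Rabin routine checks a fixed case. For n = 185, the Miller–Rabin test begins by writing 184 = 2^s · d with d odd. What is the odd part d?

23

Halving: 184 → 92 → 46 → 23; 23 is odd.
So 184 = 2^3 · 23.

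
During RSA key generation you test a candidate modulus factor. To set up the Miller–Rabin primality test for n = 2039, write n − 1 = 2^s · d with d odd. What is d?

Halving: 2038 → 1019; 1019 is odd.
So 2038 = 2^1 · 1019.

1019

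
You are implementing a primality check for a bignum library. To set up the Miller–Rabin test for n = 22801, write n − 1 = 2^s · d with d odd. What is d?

Halving: 22800 → 11400 → 5700 → 2850 → 1425; 1425 is odd.
So 22800 = 2^4 · 1425.

1425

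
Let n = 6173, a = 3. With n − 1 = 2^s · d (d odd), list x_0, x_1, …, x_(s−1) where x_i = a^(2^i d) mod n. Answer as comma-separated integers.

n − 1 = 6172 = 2^2 · 1543, so s = 2 and d = 1543.
x_0 = 3^1543 mod 6173 = 3726.
x_1 = 3726^2 mod 6173 = 6172.

3726, 6172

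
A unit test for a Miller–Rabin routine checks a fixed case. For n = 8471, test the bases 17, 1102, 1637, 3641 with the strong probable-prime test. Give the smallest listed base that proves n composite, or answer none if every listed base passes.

n − 1 = 8470 = 2^1 · 4235, so s = 1 and d = 4235.
Base 17: x_0 = 17^4235 mod 8471 = 4994. x_0 ∉ {1, 8470} and s = 1, so 17 is a Miller–Rabin witness and 8471 is composite.
Base 1102: x_0 = 1102^4235 mod 8471 = 5890. x_0 ∉ {1, 8470} and s = 1, so 1102 is a Miller–Rabin witness and 8471 is composite.
Base 1637: x_0 = 1637^4235 mod 8471 = 824. x_0 ∉ {1, 8470} and s = 1, so 1637 is a Miller–Rabin witness and 8471 is composite.
Base 3641: x_0 = 3641^4235 mod 8471 = 7949. x_0 ∉ {1, 8470} and s = 1, so 3641 is a Miller–Rabin witness and 8471 is composite.
The smallest witness among the given bases is 17.

17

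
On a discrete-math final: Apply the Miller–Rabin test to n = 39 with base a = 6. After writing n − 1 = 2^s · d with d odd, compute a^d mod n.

33

n − 1 = 38 = 2^1 · 19, so s = 1 and d = 19.
6^19 mod 39 = 33.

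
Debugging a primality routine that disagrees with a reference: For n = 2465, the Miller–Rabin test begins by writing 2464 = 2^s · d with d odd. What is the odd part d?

Halving: 2464 → 1232 → 616 → 308 → 154 → 77; 77 is odd.
So 2464 = 2^5 · 77.

77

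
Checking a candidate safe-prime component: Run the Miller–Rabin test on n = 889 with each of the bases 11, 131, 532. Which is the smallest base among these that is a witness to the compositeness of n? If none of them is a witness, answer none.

11

n − 1 = 888 = 2^3 · 111, so s = 3 and d = 111.
Base 11: x_0 = 11^111 mod 889 = 722. x_0 is neither 1 nor 888, so continue squaring. x_1 = 722^2 mod 889 = 330. x_2 = 330^2 mod 889 = 442. Reached i = s−1 = 2 without hitting −1: 11 is a Miller–Rabin witness and 889 is composite.
Base 131: x_0 = 131^111 mod 889 = 286. x_0 is neither 1 nor 888, so continue squaring. x_1 = 286^2 mod 889 = 8. x_2 = 8^2 mod 889 = 64. Reached i = s−1 = 2 without hitting −1: 131 is a Miller–Rabin witness and 889 is composite.
Base 532: x_0 = 532^111 mod 889 = 616. x_0 is neither 1 nor 888, so continue squaring. x_1 = 616^2 mod 889 = 742. x_2 = 742^2 mod 889 = 273. Reached i = s−1 = 2 without hitting −1: 532 is a Miller–Rabin witness and 889 is composite.
The smallest witness among the given bases is 11.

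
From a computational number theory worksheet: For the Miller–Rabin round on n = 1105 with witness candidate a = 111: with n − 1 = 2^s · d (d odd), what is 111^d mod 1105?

671

n − 1 = 1104 = 2^4 · 69, so s = 4 and d = 69.
111^69 mod 1105 = 671.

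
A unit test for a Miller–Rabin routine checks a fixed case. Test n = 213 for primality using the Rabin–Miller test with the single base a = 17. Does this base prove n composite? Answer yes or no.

yes

n − 1 = 212 = 2^2 · 53, so s = 2 and d = 53.
Repeated squaring mod 213: 17^1 ≡ 17, 17^2 ≡ 76, 17^4 ≡ 25, 17^8 ≡ 199, 17^16 ≡ 196, 17^32 ≡ 76.
53 = 32 + 16 + 4 + 1, so 17^53 ≡ 76·196·25·17 ≡ 14 (mod 213).
x_0 = 17^53 mod 213 = 14.
x_0 is neither 1 nor 212, so continue squaring.
x_1 = 14^2 mod 213 = 196.
Reached i = s−1 = 1 without hitting −1: 17 is a Miller–Rabin witness and 213 is composite.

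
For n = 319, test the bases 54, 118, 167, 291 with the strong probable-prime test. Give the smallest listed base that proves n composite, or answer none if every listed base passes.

54

n − 1 = 318 = 2^1 · 159, so s = 1 and d = 159.
Base 54: x_0 = 54^159 mod 319 = 252. x_0 ∉ {1, 318} and s = 1, so 54 is a Miller–Rabin witness and 319 is composite.
Base 118: x_0 = 118^159 mod 319 = 84. x_0 ∉ {1, 318} and s = 1, so 118 is a Miller–Rabin witness and 319 is composite.
Base 167: x_0 = 167^159 mod 319 = 303. x_0 ∉ {1, 318} and s = 1, so 167 is a Miller–Rabin witness and 319 is composite.
Base 291: x_0 = 291^159 mod 319 = 262. x_0 ∉ {1, 318} and s = 1, so 291 is a Miller–Rabin witness and 319 is composite.
The smallest witness among the given bases is 54.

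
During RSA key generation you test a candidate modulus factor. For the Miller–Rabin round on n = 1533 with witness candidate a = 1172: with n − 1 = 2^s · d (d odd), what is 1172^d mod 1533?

n − 1 = 1532 = 2^2 · 383, so s = 2 and d = 383.
1172^383 mod 1533 = 1097.

1097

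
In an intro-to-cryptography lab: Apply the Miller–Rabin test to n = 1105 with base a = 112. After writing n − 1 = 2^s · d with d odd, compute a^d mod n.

567

n − 1 = 1104 = 2^4 · 69, so s = 4 and d = 69.
112^69 mod 1105 = 567.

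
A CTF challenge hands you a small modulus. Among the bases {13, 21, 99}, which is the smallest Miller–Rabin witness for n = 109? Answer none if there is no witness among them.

none

n − 1 = 108 = 2^2 · 27, so s = 2 and d = 27.
Base 13: x_0 = 13^27 mod 109 = 76. x_0 is neither 1 nor 108, so continue squaring. x_1 = 76^2 mod 109 = 108. x_1 ≡ −1, so 13 is not a witness.
Base 21: x_0 = 21^27 mod 109 = 1. x_0 = 1, so 21 is not a witness.
Base 99: x_0 = 99^27 mod 109 = 76. x_0 is neither 1 nor 108, so continue squaring. x_1 = 76^2 mod 109 = 108. x_1 ≡ −1, so 99 is not a witness.
No listed base is a witness for 109.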